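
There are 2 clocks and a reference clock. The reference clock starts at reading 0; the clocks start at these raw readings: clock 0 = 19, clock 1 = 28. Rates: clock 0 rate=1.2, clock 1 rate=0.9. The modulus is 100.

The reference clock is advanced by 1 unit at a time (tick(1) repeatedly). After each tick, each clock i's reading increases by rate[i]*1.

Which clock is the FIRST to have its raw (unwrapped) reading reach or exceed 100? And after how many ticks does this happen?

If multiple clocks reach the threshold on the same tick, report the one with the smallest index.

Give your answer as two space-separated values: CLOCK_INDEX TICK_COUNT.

Answer: 0 68

Derivation:
clock 0: start=19, rate=1.2, needs 100-19 = 81; ticks = ceil(81/1.2) = ceil(67.5000) = 68; reading at tick 68 = 19 + 1.2*68 = 100.6000
clock 1: start=28, rate=0.9, needs 100-28 = 72; ticks = ceil(72/0.9) = ceil(80.0000) = 80; reading at tick 80 = 28 + 0.9*80 = 100.0000
Minimum tick count = 68; winners = [0]; smallest index = 0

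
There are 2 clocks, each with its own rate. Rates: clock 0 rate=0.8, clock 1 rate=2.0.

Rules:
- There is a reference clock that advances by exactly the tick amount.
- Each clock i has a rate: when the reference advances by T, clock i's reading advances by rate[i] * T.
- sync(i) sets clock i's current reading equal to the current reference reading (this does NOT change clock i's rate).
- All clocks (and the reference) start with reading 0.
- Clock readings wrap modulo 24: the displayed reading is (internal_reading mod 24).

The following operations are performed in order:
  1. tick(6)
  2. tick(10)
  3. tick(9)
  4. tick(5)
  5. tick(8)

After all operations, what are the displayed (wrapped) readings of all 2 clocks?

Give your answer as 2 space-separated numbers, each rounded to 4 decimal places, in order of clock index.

After op 1 tick(6): ref=6.0000 raw=[4.8000 12.0000]
After op 2 tick(10): ref=16.0000 raw=[12.8000 32.0000]
After op 3 tick(9): ref=25.0000 raw=[20.0000 50.0000]
After op 4 tick(5): ref=30.0000 raw=[24.0000 60.0000]
After op 5 tick(8): ref=38.0000 raw=[30.4000 76.0000]
Wrap final raw readings (mod 24): 30.4000 mod 24 = 6.4000; 76.0000 mod 24 = 4.0000

Answer: 6.4000 4.0000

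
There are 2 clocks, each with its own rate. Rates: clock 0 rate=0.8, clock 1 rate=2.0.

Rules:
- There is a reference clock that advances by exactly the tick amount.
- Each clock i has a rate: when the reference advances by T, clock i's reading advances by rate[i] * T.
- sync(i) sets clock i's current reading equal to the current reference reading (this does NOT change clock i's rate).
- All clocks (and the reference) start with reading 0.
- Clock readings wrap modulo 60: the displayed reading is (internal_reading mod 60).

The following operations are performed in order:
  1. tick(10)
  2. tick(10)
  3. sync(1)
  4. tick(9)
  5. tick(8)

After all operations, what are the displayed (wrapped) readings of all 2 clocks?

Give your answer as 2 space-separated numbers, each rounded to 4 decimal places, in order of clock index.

Answer: 29.6000 54.0000

Derivation:
After op 1 tick(10): ref=10.0000 raw=[8.0000 20.0000]
After op 2 tick(10): ref=20.0000 raw=[16.0000 40.0000]
After op 3 sync(1): ref=20.0000 raw=[16.0000 20.0000]
After op 4 tick(9): ref=29.0000 raw=[23.2000 38.0000]
After op 5 tick(8): ref=37.0000 raw=[29.6000 54.0000]
Wrap final raw readings (mod 60): 29.6000 mod 60 = 29.6000; 54.0000 mod 60 = 54.0000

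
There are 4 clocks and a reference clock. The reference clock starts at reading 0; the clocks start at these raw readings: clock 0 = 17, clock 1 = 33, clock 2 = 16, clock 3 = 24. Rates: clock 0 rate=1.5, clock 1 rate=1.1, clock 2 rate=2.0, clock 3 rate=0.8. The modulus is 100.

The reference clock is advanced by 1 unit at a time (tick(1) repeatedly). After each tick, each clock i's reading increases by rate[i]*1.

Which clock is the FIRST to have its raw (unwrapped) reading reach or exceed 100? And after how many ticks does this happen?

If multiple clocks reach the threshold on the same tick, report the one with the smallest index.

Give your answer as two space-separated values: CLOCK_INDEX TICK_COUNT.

clock 0: start=17, rate=1.5, needs 100-17 = 83; ticks = ceil(83/1.5) = ceil(55.3333) = 56; reading at tick 56 = 17 + 1.5*56 = 101.0000
clock 1: start=33, rate=1.1, needs 100-33 = 67; ticks = ceil(67/1.1) = ceil(60.9091) = 61; reading at tick 61 = 33 + 1.1*61 = 100.1000
clock 2: start=16, rate=2.0, needs 100-16 = 84; ticks = ceil(84/2.0) = ceil(42.0000) = 42; reading at tick 42 = 16 + 2.0*42 = 100.0000
clock 3: start=24, rate=0.8, needs 100-24 = 76; ticks = ceil(76/0.8) = ceil(95.0000) = 95; reading at tick 95 = 24 + 0.8*95 = 100.0000
Minimum tick count = 42; winners = [2]; smallest index = 2

Answer: 2 42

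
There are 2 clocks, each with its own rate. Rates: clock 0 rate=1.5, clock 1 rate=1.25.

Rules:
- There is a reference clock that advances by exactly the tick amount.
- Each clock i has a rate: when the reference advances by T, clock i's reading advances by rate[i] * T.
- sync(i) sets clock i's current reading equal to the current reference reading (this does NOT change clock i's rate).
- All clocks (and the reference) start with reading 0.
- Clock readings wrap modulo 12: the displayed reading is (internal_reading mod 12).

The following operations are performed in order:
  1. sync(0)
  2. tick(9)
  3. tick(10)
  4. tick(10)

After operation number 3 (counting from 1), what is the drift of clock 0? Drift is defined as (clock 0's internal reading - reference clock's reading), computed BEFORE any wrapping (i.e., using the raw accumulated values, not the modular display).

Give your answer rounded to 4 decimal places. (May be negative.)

After op 1 sync(0): ref=0.0000 raw=[0.0000 0.0000]
After op 2 tick(9): ref=9.0000 raw=[13.5000 11.2500]
After op 3 tick(10): ref=19.0000 raw=[28.5000 23.7500]
Drift of clock 0 after op 3: 28.5000 - 19.0000 = 9.5000

Answer: 9.5000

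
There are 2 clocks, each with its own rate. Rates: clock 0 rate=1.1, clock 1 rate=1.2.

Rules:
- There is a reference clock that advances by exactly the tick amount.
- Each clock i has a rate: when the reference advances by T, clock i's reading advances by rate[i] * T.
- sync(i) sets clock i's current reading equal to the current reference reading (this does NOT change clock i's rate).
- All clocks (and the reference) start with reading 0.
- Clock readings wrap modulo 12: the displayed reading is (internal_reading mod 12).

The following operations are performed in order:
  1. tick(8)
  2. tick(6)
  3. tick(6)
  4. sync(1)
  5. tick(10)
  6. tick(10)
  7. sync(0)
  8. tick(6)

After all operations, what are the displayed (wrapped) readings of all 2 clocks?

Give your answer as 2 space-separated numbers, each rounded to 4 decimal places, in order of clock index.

Answer: 10.6000 3.2000

Derivation:
After op 1 tick(8): ref=8.0000 raw=[8.8000 9.6000]
After op 2 tick(6): ref=14.0000 raw=[15.4000 16.8000]
After op 3 tick(6): ref=20.0000 raw=[22.0000 24.0000]
After op 4 sync(1): ref=20.0000 raw=[22.0000 20.0000]
After op 5 tick(10): ref=30.0000 raw=[33.0000 32.0000]
After op 6 tick(10): ref=40.0000 raw=[44.0000 44.0000]
After op 7 sync(0): ref=40.0000 raw=[40.0000 44.0000]
After op 8 tick(6): ref=46.0000 raw=[46.6000 51.2000]
Wrap final raw readings (mod 12): 46.6000 mod 12 = 10.6000; 51.2000 mod 12 = 3.2000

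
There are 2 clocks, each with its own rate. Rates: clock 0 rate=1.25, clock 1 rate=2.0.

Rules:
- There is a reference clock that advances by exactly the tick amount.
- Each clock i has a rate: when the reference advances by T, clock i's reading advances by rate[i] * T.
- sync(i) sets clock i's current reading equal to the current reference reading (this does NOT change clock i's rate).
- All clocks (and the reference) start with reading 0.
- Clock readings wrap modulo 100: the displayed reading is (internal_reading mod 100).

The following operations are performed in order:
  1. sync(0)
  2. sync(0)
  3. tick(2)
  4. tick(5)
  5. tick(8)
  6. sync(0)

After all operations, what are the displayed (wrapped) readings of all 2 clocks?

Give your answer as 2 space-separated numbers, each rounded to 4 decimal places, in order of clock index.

Answer: 15.0000 30.0000

Derivation:
After op 1 sync(0): ref=0.0000 raw=[0.0000 0.0000]
After op 2 sync(0): ref=0.0000 raw=[0.0000 0.0000]
After op 3 tick(2): ref=2.0000 raw=[2.5000 4.0000]
After op 4 tick(5): ref=7.0000 raw=[8.7500 14.0000]
After op 5 tick(8): ref=15.0000 raw=[18.7500 30.0000]
After op 6 sync(0): ref=15.0000 raw=[15.0000 30.0000]
Wrap final raw readings (mod 100): 15.0000 mod 100 = 15.0000; 30.0000 mod 100 = 30.0000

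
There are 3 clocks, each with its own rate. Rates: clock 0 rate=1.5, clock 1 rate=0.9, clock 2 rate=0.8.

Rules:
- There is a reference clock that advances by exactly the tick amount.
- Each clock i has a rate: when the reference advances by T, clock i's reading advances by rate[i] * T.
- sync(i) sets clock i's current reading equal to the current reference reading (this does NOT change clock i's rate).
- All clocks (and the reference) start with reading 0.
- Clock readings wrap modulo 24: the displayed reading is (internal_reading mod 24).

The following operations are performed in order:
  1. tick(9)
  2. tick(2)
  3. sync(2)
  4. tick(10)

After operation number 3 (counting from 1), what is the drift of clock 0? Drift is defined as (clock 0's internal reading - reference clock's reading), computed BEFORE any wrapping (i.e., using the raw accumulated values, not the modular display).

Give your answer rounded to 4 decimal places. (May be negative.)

After op 1 tick(9): ref=9.0000 raw=[13.5000 8.1000 7.2000]
After op 2 tick(2): ref=11.0000 raw=[16.5000 9.9000 8.8000]
After op 3 sync(2): ref=11.0000 raw=[16.5000 9.9000 11.0000]
Drift of clock 0 after op 3: 16.5000 - 11.0000 = 5.5000

Answer: 5.5000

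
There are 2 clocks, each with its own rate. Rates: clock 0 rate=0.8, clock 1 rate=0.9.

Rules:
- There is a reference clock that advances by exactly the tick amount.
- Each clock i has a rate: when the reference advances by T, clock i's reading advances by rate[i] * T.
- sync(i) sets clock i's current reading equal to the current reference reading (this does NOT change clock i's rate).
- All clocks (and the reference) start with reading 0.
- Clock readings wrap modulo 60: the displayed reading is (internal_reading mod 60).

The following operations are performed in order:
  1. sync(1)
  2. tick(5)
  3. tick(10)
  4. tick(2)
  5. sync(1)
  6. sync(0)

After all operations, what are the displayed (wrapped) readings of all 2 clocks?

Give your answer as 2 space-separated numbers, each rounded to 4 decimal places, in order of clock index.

Answer: 17.0000 17.0000

Derivation:
After op 1 sync(1): ref=0.0000 raw=[0.0000 0.0000]
After op 2 tick(5): ref=5.0000 raw=[4.0000 4.5000]
After op 3 tick(10): ref=15.0000 raw=[12.0000 13.5000]
After op 4 tick(2): ref=17.0000 raw=[13.6000 15.3000]
After op 5 sync(1): ref=17.0000 raw=[13.6000 17.0000]
After op 6 sync(0): ref=17.0000 raw=[17.0000 17.0000]
Wrap final raw readings (mod 60): 17.0000 mod 60 = 17.0000; 17.0000 mod 60 = 17.0000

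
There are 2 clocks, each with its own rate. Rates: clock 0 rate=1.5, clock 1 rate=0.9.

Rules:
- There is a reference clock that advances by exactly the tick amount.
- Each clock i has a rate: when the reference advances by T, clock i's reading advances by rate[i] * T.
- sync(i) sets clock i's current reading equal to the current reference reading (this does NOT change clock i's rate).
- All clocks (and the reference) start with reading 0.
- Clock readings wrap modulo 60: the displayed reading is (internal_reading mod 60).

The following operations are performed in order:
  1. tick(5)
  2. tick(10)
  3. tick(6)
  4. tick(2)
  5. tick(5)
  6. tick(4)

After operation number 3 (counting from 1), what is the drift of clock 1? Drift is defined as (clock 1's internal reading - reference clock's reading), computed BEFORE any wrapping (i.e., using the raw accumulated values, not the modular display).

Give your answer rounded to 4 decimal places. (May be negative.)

Answer: -2.1000

Derivation:
After op 1 tick(5): ref=5.0000 raw=[7.5000 4.5000]
After op 2 tick(10): ref=15.0000 raw=[22.5000 13.5000]
After op 3 tick(6): ref=21.0000 raw=[31.5000 18.9000]
Drift of clock 1 after op 3: 18.9000 - 21.0000 = -2.1000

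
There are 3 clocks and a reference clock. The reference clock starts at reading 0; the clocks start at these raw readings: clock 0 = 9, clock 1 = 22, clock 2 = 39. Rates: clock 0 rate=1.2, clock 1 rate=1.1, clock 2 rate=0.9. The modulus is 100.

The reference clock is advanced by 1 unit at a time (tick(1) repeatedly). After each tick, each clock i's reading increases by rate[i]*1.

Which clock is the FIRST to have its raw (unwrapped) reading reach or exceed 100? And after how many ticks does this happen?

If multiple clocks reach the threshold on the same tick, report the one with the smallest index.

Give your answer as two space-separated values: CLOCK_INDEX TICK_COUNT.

Answer: 2 68

Derivation:
clock 0: start=9, rate=1.2, needs 100-9 = 91; ticks = ceil(91/1.2) = ceil(75.8333) = 76; reading at tick 76 = 9 + 1.2*76 = 100.2000
clock 1: start=22, rate=1.1, needs 100-22 = 78; ticks = ceil(78/1.1) = ceil(70.9091) = 71; reading at tick 71 = 22 + 1.1*71 = 100.1000
clock 2: start=39, rate=0.9, needs 100-39 = 61; ticks = ceil(61/0.9) = ceil(67.7778) = 68; reading at tick 68 = 39 + 0.9*68 = 100.2000
Minimum tick count = 68; winners = [2]; smallest index = 2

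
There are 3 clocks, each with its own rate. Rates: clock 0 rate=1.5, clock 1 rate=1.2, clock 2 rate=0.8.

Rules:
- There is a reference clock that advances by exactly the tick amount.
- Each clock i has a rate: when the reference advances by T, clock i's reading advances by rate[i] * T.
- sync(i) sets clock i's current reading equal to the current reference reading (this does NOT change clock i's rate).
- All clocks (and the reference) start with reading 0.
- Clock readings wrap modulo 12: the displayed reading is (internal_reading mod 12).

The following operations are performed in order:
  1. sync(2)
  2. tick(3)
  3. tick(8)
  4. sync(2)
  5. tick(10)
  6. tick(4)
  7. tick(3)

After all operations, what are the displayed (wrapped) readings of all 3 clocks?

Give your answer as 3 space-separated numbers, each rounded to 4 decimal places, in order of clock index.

Answer: 6.0000 9.6000 0.6000

Derivation:
After op 1 sync(2): ref=0.0000 raw=[0.0000 0.0000 0.0000]
After op 2 tick(3): ref=3.0000 raw=[4.5000 3.6000 2.4000]
After op 3 tick(8): ref=11.0000 raw=[16.5000 13.2000 8.8000]
After op 4 sync(2): ref=11.0000 raw=[16.5000 13.2000 11.0000]
After op 5 tick(10): ref=21.0000 raw=[31.5000 25.2000 19.0000]
After op 6 tick(4): ref=25.0000 raw=[37.5000 30.0000 22.2000]
After op 7 tick(3): ref=28.0000 raw=[42.0000 33.6000 24.6000]
Wrap final raw readings (mod 12): 42.0000 mod 12 = 6.0000; 33.6000 mod 12 = 9.6000; 24.6000 mod 12 = 0.6000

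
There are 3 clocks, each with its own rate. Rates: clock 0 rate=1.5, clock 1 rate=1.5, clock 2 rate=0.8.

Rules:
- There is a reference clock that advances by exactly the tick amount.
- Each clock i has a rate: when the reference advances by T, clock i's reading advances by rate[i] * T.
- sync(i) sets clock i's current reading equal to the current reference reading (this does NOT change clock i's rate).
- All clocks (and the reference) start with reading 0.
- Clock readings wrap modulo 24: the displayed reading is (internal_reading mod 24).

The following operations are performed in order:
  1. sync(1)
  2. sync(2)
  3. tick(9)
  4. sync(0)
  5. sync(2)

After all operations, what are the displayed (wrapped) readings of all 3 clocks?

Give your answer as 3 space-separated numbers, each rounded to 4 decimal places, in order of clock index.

After op 1 sync(1): ref=0.0000 raw=[0.0000 0.0000 0.0000]
After op 2 sync(2): ref=0.0000 raw=[0.0000 0.0000 0.0000]
After op 3 tick(9): ref=9.0000 raw=[13.5000 13.5000 7.2000]
After op 4 sync(0): ref=9.0000 raw=[9.0000 13.5000 7.2000]
After op 5 sync(2): ref=9.0000 raw=[9.0000 13.5000 9.0000]
Wrap final raw readings (mod 24): 9.0000 mod 24 = 9.0000; 13.5000 mod 24 = 13.5000; 9.0000 mod 24 = 9.0000

Answer: 9.0000 13.5000 9.0000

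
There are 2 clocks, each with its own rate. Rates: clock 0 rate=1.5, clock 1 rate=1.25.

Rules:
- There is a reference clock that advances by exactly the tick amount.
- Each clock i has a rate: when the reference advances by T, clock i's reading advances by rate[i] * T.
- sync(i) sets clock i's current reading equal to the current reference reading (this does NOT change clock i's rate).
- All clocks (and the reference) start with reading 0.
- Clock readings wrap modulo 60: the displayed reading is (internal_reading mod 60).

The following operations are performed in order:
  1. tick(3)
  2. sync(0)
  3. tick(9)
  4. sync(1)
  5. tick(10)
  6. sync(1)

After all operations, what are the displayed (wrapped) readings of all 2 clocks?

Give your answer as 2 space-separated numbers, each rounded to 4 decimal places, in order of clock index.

After op 1 tick(3): ref=3.0000 raw=[4.5000 3.7500]
After op 2 sync(0): ref=3.0000 raw=[3.0000 3.7500]
After op 3 tick(9): ref=12.0000 raw=[16.5000 15.0000]
After op 4 sync(1): ref=12.0000 raw=[16.5000 12.0000]
After op 5 tick(10): ref=22.0000 raw=[31.5000 24.5000]
After op 6 sync(1): ref=22.0000 raw=[31.5000 22.0000]
Wrap final raw readings (mod 60): 31.5000 mod 60 = 31.5000; 22.0000 mod 60 = 22.0000

Answer: 31.5000 22.0000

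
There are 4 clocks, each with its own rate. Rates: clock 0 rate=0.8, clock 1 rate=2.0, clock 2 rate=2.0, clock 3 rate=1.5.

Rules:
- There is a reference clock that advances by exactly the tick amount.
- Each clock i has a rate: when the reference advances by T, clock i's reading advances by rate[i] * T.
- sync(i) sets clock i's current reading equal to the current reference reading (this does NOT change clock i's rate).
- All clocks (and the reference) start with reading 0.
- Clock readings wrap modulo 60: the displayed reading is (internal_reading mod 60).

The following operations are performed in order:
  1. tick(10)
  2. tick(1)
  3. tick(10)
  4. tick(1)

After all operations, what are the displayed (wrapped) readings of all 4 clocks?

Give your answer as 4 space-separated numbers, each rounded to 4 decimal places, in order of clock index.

After op 1 tick(10): ref=10.0000 raw=[8.0000 20.0000 20.0000 15.0000]
After op 2 tick(1): ref=11.0000 raw=[8.8000 22.0000 22.0000 16.5000]
After op 3 tick(10): ref=21.0000 raw=[16.8000 42.0000 42.0000 31.5000]
After op 4 tick(1): ref=22.0000 raw=[17.6000 44.0000 44.0000 33.0000]
Wrap final raw readings (mod 60): 17.6000 mod 60 = 17.6000; 44.0000 mod 60 = 44.0000; 44.0000 mod 60 = 44.0000; 33.0000 mod 60 = 33.0000

Answer: 17.6000 44.0000 44.0000 33.0000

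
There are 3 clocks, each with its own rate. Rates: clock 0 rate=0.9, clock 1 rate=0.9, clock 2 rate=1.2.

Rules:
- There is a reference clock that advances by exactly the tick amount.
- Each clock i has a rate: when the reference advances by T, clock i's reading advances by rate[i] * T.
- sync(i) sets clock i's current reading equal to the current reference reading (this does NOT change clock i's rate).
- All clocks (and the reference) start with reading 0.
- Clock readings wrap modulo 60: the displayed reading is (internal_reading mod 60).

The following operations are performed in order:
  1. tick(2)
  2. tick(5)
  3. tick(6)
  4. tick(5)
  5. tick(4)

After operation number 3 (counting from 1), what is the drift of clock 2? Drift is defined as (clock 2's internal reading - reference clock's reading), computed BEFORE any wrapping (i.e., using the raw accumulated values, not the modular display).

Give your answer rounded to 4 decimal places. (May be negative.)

Answer: 2.6000

Derivation:
After op 1 tick(2): ref=2.0000 raw=[1.8000 1.8000 2.4000]
After op 2 tick(5): ref=7.0000 raw=[6.3000 6.3000 8.4000]
After op 3 tick(6): ref=13.0000 raw=[11.7000 11.7000 15.6000]
Drift of clock 2 after op 3: 15.6000 - 13.0000 = 2.6000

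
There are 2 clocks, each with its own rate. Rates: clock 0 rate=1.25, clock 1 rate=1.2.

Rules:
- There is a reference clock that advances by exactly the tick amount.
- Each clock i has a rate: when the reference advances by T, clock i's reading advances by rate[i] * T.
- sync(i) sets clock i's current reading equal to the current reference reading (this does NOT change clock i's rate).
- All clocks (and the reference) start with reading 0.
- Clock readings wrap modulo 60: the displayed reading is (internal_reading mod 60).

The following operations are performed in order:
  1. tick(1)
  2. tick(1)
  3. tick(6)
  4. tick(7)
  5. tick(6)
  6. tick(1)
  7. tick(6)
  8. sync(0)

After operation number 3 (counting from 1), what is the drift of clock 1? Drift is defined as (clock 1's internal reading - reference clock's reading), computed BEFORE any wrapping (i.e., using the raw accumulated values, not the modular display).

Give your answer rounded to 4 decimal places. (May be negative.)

After op 1 tick(1): ref=1.0000 raw=[1.2500 1.2000]
After op 2 tick(1): ref=2.0000 raw=[2.5000 2.4000]
After op 3 tick(6): ref=8.0000 raw=[10.0000 9.6000]
Drift of clock 1 after op 3: 9.6000 - 8.0000 = 1.6000

Answer: 1.6000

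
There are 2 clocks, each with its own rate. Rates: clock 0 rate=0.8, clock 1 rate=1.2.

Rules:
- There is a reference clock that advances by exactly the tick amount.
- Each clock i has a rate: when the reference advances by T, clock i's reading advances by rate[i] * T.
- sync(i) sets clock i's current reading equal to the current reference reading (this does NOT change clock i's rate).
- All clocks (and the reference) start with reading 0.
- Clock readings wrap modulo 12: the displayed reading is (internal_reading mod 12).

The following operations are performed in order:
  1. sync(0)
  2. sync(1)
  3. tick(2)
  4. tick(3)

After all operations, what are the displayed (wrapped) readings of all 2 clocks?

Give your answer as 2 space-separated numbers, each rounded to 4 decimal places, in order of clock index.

Answer: 4.0000 6.0000

Derivation:
After op 1 sync(0): ref=0.0000 raw=[0.0000 0.0000]
After op 2 sync(1): ref=0.0000 raw=[0.0000 0.0000]
After op 3 tick(2): ref=2.0000 raw=[1.6000 2.4000]
After op 4 tick(3): ref=5.0000 raw=[4.0000 6.0000]
Wrap final raw readings (mod 12): 4.0000 mod 12 = 4.0000; 6.0000 mod 12 = 6.0000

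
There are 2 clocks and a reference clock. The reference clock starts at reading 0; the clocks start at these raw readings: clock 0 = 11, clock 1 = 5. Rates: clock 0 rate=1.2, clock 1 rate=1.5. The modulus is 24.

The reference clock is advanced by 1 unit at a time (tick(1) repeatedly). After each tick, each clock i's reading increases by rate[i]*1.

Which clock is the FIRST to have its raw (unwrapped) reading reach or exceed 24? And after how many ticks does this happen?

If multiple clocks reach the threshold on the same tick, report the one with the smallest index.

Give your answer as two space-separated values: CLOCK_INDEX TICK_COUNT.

clock 0: start=11, rate=1.2, needs 24-11 = 13; ticks = ceil(13/1.2) = ceil(10.8333) = 11; reading at tick 11 = 11 + 1.2*11 = 24.2000
clock 1: start=5, rate=1.5, needs 24-5 = 19; ticks = ceil(19/1.5) = ceil(12.6667) = 13; reading at tick 13 = 5 + 1.5*13 = 24.5000
Minimum tick count = 11; winners = [0]; smallest index = 0

Answer: 0 11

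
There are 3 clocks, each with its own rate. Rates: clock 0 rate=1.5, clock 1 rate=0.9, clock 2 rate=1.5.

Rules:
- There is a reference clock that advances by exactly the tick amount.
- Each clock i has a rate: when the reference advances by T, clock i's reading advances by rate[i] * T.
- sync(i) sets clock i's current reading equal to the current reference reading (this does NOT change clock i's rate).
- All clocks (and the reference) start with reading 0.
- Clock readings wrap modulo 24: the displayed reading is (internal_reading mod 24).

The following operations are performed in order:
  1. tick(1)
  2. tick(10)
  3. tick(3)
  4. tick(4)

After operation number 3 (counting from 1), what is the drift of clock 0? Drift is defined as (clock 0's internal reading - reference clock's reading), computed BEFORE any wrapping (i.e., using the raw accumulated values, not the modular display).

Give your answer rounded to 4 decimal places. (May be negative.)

Answer: 7.0000

Derivation:
After op 1 tick(1): ref=1.0000 raw=[1.5000 0.9000 1.5000]
After op 2 tick(10): ref=11.0000 raw=[16.5000 9.9000 16.5000]
After op 3 tick(3): ref=14.0000 raw=[21.0000 12.6000 21.0000]
Drift of clock 0 after op 3: 21.0000 - 14.0000 = 7.0000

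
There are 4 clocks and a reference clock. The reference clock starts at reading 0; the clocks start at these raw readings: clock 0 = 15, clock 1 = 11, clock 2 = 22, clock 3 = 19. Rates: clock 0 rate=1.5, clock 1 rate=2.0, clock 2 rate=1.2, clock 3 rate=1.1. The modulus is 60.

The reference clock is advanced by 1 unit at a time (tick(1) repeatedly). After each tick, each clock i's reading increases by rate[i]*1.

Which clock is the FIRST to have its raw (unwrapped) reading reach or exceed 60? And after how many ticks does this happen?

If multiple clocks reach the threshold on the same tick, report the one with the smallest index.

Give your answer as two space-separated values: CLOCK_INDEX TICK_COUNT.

Answer: 1 25

Derivation:
clock 0: start=15, rate=1.5, needs 60-15 = 45; ticks = ceil(45/1.5) = ceil(30.0000) = 30; reading at tick 30 = 15 + 1.5*30 = 60.0000
clock 1: start=11, rate=2.0, needs 60-11 = 49; ticks = ceil(49/2.0) = ceil(24.5000) = 25; reading at tick 25 = 11 + 2.0*25 = 61.0000
clock 2: start=22, rate=1.2, needs 60-22 = 38; ticks = ceil(38/1.2) = ceil(31.6667) = 32; reading at tick 32 = 22 + 1.2*32 = 60.4000
clock 3: start=19, rate=1.1, needs 60-19 = 41; ticks = ceil(41/1.1) = ceil(37.2727) = 38; reading at tick 38 = 19 + 1.1*38 = 60.8000
Minimum tick count = 25; winners = [1]; smallest index = 1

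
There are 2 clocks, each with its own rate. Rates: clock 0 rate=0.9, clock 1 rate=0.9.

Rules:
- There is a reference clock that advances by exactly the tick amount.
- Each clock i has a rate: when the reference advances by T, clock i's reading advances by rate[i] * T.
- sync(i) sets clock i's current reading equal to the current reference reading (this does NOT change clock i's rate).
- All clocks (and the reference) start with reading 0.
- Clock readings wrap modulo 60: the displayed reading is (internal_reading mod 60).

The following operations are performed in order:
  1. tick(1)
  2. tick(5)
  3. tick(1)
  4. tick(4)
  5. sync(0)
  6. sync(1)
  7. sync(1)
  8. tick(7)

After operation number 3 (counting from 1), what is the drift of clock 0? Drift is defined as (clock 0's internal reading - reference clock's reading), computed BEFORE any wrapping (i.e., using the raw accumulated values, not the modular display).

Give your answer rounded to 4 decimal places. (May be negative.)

After op 1 tick(1): ref=1.0000 raw=[0.9000 0.9000]
After op 2 tick(5): ref=6.0000 raw=[5.4000 5.4000]
After op 3 tick(1): ref=7.0000 raw=[6.3000 6.3000]
Drift of clock 0 after op 3: 6.3000 - 7.0000 = -0.7000

Answer: -0.7000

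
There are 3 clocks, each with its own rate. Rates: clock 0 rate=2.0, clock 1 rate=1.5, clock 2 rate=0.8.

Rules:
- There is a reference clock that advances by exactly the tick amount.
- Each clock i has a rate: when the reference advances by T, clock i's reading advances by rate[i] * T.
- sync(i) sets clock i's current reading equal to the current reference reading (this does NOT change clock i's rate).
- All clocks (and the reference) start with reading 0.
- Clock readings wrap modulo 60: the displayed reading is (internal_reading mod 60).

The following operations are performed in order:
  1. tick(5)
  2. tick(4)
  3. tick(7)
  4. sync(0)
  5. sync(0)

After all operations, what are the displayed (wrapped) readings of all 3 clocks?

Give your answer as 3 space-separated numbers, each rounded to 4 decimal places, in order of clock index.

Answer: 16.0000 24.0000 12.8000

Derivation:
After op 1 tick(5): ref=5.0000 raw=[10.0000 7.5000 4.0000]
After op 2 tick(4): ref=9.0000 raw=[18.0000 13.5000 7.2000]
After op 3 tick(7): ref=16.0000 raw=[32.0000 24.0000 12.8000]
After op 4 sync(0): ref=16.0000 raw=[16.0000 24.0000 12.8000]
After op 5 sync(0): ref=16.0000 raw=[16.0000 24.0000 12.8000]
Wrap final raw readings (mod 60): 16.0000 mod 60 = 16.0000; 24.0000 mod 60 = 24.0000; 12.8000 mod 60 = 12.8000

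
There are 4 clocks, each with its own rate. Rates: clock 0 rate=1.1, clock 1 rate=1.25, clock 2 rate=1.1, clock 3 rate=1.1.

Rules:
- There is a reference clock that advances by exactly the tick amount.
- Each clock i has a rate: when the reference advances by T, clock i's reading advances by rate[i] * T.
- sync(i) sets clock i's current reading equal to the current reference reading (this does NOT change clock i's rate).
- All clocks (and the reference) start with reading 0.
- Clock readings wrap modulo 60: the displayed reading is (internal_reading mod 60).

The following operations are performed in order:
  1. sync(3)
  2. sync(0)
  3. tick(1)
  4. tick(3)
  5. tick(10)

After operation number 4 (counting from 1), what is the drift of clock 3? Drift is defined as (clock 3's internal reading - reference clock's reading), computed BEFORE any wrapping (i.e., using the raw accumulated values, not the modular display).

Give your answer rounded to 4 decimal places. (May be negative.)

After op 1 sync(3): ref=0.0000 raw=[0.0000 0.0000 0.0000 0.0000]
After op 2 sync(0): ref=0.0000 raw=[0.0000 0.0000 0.0000 0.0000]
After op 3 tick(1): ref=1.0000 raw=[1.1000 1.2500 1.1000 1.1000]
After op 4 tick(3): ref=4.0000 raw=[4.4000 5.0000 4.4000 4.4000]
Drift of clock 3 after op 4: 4.4000 - 4.0000 = 0.4000

Answer: 0.4000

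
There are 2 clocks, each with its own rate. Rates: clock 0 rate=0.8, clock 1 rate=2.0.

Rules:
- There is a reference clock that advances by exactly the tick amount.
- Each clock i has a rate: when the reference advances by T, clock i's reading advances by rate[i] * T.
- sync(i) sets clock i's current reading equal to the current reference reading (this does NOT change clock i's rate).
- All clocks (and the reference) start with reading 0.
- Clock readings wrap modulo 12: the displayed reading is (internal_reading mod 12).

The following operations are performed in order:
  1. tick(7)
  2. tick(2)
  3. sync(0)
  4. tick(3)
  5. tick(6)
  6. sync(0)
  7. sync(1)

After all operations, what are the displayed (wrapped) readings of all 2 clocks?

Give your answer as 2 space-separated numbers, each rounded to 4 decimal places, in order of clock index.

After op 1 tick(7): ref=7.0000 raw=[5.6000 14.0000]
After op 2 tick(2): ref=9.0000 raw=[7.2000 18.0000]
After op 3 sync(0): ref=9.0000 raw=[9.0000 18.0000]
After op 4 tick(3): ref=12.0000 raw=[11.4000 24.0000]
After op 5 tick(6): ref=18.0000 raw=[16.2000 36.0000]
After op 6 sync(0): ref=18.0000 raw=[18.0000 36.0000]
After op 7 sync(1): ref=18.0000 raw=[18.0000 18.0000]
Wrap final raw readings (mod 12): 18.0000 mod 12 = 6.0000; 18.0000 mod 12 = 6.0000

Answer: 6.0000 6.0000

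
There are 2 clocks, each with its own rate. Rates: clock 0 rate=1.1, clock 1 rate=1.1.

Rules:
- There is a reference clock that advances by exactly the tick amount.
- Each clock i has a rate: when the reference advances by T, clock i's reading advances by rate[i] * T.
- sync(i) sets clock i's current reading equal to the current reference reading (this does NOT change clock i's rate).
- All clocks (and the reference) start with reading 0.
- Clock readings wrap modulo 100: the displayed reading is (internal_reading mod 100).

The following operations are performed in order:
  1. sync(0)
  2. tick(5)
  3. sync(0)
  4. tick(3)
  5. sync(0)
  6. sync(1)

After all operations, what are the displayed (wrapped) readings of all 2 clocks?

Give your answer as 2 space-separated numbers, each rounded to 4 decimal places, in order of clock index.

After op 1 sync(0): ref=0.0000 raw=[0.0000 0.0000]
After op 2 tick(5): ref=5.0000 raw=[5.5000 5.5000]
After op 3 sync(0): ref=5.0000 raw=[5.0000 5.5000]
After op 4 tick(3): ref=8.0000 raw=[8.3000 8.8000]
After op 5 sync(0): ref=8.0000 raw=[8.0000 8.8000]
After op 6 sync(1): ref=8.0000 raw=[8.0000 8.0000]
Wrap final raw readings (mod 100): 8.0000 mod 100 = 8.0000; 8.0000 mod 100 = 8.0000

Answer: 8.0000 8.0000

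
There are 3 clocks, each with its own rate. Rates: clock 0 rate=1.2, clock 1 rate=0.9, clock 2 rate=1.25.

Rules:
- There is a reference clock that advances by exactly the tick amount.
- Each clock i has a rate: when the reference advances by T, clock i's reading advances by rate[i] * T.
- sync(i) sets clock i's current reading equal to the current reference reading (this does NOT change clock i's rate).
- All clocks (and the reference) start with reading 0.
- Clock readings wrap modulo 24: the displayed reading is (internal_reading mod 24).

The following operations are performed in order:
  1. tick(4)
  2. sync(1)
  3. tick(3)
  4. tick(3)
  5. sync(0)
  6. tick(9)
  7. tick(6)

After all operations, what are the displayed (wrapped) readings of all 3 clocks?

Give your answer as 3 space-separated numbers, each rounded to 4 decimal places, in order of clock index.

After op 1 tick(4): ref=4.0000 raw=[4.8000 3.6000 5.0000]
After op 2 sync(1): ref=4.0000 raw=[4.8000 4.0000 5.0000]
After op 3 tick(3): ref=7.0000 raw=[8.4000 6.7000 8.7500]
After op 4 tick(3): ref=10.0000 raw=[12.0000 9.4000 12.5000]
After op 5 sync(0): ref=10.0000 raw=[10.0000 9.4000 12.5000]
After op 6 tick(9): ref=19.0000 raw=[20.8000 17.5000 23.7500]
After op 7 tick(6): ref=25.0000 raw=[28.0000 22.9000 31.2500]
Wrap final raw readings (mod 24): 28.0000 mod 24 = 4.0000; 22.9000 mod 24 = 22.9000; 31.2500 mod 24 = 7.2500

Answer: 4.0000 22.9000 7.2500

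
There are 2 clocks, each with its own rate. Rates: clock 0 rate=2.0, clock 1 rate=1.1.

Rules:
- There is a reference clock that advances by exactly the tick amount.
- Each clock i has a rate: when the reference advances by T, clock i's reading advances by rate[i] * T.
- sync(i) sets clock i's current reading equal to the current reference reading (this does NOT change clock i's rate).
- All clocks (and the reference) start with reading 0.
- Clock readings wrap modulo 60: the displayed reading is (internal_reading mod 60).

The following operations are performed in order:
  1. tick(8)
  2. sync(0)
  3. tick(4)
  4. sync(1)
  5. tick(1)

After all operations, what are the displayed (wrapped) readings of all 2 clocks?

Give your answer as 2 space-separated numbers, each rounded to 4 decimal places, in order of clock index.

After op 1 tick(8): ref=8.0000 raw=[16.0000 8.8000]
After op 2 sync(0): ref=8.0000 raw=[8.0000 8.8000]
After op 3 tick(4): ref=12.0000 raw=[16.0000 13.2000]
After op 4 sync(1): ref=12.0000 raw=[16.0000 12.0000]
After op 5 tick(1): ref=13.0000 raw=[18.0000 13.1000]
Wrap final raw readings (mod 60): 18.0000 mod 60 = 18.0000; 13.1000 mod 60 = 13.1000

Answer: 18.0000 13.1000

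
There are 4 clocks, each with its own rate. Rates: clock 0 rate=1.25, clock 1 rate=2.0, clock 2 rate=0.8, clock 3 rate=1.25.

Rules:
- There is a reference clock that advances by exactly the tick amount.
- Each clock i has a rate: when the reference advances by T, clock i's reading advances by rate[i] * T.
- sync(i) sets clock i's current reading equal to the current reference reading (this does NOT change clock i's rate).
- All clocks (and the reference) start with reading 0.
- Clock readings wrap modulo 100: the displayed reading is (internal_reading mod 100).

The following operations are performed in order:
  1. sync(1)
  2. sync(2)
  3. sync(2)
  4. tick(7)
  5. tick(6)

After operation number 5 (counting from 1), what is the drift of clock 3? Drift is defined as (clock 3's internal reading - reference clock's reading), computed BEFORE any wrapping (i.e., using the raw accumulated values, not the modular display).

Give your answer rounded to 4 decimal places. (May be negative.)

After op 1 sync(1): ref=0.0000 raw=[0.0000 0.0000 0.0000 0.0000]
After op 2 sync(2): ref=0.0000 raw=[0.0000 0.0000 0.0000 0.0000]
After op 3 sync(2): ref=0.0000 raw=[0.0000 0.0000 0.0000 0.0000]
After op 4 tick(7): ref=7.0000 raw=[8.7500 14.0000 5.6000 8.7500]
After op 5 tick(6): ref=13.0000 raw=[16.2500 26.0000 10.4000 16.2500]
Drift of clock 3 after op 5: 16.2500 - 13.0000 = 3.2500

Answer: 3.2500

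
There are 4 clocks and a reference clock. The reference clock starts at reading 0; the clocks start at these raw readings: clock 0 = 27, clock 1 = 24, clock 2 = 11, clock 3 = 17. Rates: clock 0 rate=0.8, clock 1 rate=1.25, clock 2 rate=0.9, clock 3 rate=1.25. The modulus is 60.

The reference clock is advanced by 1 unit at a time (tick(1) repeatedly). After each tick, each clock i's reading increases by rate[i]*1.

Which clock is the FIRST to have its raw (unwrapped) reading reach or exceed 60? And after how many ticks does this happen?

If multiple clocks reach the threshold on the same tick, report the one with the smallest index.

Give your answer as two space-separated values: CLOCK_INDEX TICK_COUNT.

clock 0: start=27, rate=0.8, needs 60-27 = 33; ticks = ceil(33/0.8) = ceil(41.2500) = 42; reading at tick 42 = 27 + 0.8*42 = 60.6000
clock 1: start=24, rate=1.25, needs 60-24 = 36; ticks = ceil(36/1.25) = ceil(28.8000) = 29; reading at tick 29 = 24 + 1.25*29 = 60.2500
clock 2: start=11, rate=0.9, needs 60-11 = 49; ticks = ceil(49/0.9) = ceil(54.4444) = 55; reading at tick 55 = 11 + 0.9*55 = 60.5000
clock 3: start=17, rate=1.25, needs 60-17 = 43; ticks = ceil(43/1.25) = ceil(34.4000) = 35; reading at tick 35 = 17 + 1.25*35 = 60.7500
Minimum tick count = 29; winners = [1]; smallest index = 1

Answer: 1 29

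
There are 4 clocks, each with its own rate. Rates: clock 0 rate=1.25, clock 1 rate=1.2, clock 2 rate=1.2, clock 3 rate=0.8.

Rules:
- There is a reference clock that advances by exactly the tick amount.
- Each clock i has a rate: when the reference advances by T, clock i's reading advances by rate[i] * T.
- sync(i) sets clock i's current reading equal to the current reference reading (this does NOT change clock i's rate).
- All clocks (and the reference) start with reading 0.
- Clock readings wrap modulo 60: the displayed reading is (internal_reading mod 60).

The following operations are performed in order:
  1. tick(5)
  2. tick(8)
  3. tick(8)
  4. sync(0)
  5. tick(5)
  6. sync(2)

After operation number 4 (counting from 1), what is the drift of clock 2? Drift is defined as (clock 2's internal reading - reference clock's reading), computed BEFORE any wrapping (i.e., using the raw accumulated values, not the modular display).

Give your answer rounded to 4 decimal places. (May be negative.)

After op 1 tick(5): ref=5.0000 raw=[6.2500 6.0000 6.0000 4.0000]
After op 2 tick(8): ref=13.0000 raw=[16.2500 15.6000 15.6000 10.4000]
After op 3 tick(8): ref=21.0000 raw=[26.2500 25.2000 25.2000 16.8000]
After op 4 sync(0): ref=21.0000 raw=[21.0000 25.2000 25.2000 16.8000]
Drift of clock 2 after op 4: 25.2000 - 21.0000 = 4.2000

Answer: 4.2000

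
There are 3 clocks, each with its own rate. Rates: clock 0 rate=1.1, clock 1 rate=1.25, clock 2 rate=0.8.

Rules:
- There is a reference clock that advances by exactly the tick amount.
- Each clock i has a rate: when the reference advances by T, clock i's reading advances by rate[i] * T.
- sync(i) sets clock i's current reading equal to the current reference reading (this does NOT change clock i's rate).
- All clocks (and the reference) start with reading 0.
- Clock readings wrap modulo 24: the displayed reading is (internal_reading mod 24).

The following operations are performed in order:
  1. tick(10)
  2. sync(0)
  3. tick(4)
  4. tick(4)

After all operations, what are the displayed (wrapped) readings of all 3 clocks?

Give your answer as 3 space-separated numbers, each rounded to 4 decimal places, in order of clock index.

After op 1 tick(10): ref=10.0000 raw=[11.0000 12.5000 8.0000]
After op 2 sync(0): ref=10.0000 raw=[10.0000 12.5000 8.0000]
After op 3 tick(4): ref=14.0000 raw=[14.4000 17.5000 11.2000]
After op 4 tick(4): ref=18.0000 raw=[18.8000 22.5000 14.4000]
Wrap final raw readings (mod 24): 18.8000 mod 24 = 18.8000; 22.5000 mod 24 = 22.5000; 14.4000 mod 24 = 14.4000

Answer: 18.8000 22.5000 14.4000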